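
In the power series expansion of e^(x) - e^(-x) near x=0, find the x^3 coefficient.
Expand to order 3: e^(x) - e^(-x) = x^3/3 + 2·x + O(x^4).
The coefficient of x^3 is 1/3.

Final answer: 1/3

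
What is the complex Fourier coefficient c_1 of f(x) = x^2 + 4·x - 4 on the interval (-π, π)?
Compute the real Fourier coefficients first: a_1 = -4, b_1 = 8.
Then c_1 = (a_1 − i·b_1)/2 = -2 - 4·i.

Final answer: -2 - 4·i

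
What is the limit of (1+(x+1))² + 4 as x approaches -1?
Direct substitution at x = -1 gives 5.

Final answer: 5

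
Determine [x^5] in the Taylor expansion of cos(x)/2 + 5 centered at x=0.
Expand to order 5: cos(x)/2 + 5 = x^4/48 - x^2/4 + 11/2 + O(x^6).
The coefficient of x^5 is 0.

Final answer: 0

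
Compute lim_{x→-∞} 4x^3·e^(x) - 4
The product is a 0·∞ indeterminate form at x → -∞.
Rewrite the product as 4x^3 / e^(-x) (an ∞/∞ form) and apply L'Hôpital, or use the standard hierarchy e^(|x|) ≫ |x^3| as x → -∞.
The indeterminate product → 0, so the limit = -4.

Final answer: -4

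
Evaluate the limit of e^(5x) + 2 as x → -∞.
Evaluate the dominant behaviour as x → -∞; each term tends to a finite value or vanishes.
Limit = 2.

Final answer: 2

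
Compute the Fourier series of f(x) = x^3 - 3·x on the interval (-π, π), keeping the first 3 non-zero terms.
(-18 + 2·π^2)·sin(x) + (9/2 - π^2)·sin(2·x) + (-22/9 + 2·π^2/3)·sin(3·x)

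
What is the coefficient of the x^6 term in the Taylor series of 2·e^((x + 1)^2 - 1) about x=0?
Expand to order 6: 2·e^((x + 1)^2 - 1) = 173·x^6/45 + 26·x^5/5 + 19·x^4/3 + 20·x^3/3 + 6·x^2 + 4·x + 2 + O(x^7).
The coefficient of x^6 is 173/45.

Final answer: 173/45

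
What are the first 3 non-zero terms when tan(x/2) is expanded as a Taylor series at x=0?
x^5/240 + x^3/24 + x/2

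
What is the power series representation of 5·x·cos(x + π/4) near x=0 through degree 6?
-√(2)·x^6/48 + 5·√(2)·x^5/48 + 5·√(2)·x^4/12 - 5·√(2)·x^3/4 - 5·√(2)·x^2/2 + 5·√(2)·x/2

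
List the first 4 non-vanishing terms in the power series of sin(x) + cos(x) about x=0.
-x^3/6 - x^2/2 + x + 1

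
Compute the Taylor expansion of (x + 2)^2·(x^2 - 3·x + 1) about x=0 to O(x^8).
x^4 + x^3 - 7·x^2 - 8·x + 4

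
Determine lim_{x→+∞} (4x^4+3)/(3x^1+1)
This is an ∞/∞ indeterminate form as x → +∞.
Divide numerator and denominator by x^4 and let the lower-order terms vanish; the numerator's degree 4 exceeds the denominator's degree 1, so the quotient diverges.
Limit = ∞.

Final answer: ∞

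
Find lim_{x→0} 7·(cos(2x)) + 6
Direct substitution at x = 0 gives 13.

Final answer: 13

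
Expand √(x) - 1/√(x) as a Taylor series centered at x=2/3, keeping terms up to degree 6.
-√(6)/6 + 5·√(6)·(x - 2/3)/8 - 33·√(6)·(x - 2/3)^2/64 + 153·√(6)·(x - 2/3)^3/256 - 3105·√(6)·(x - 2/3)^4/4096 + 16443·√(6)·(x - 2/3)^5/16384 - 178605·√(6)·(x - 2/3)^6/131072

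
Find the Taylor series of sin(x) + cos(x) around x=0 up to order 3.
-x^3/6 - x^2/2 + x + 1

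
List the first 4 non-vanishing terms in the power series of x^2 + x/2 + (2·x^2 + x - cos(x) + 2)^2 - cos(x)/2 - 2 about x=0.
5·x^3 + 29·x^2/4 + 5·x/2 - 3/2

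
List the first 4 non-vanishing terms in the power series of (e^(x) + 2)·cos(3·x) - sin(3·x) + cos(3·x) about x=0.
x^3/6 - 35·x^2/2 - 2·x + 4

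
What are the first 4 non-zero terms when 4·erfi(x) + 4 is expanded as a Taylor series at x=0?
4·x^5/(5·√(π)) + 8·x^3/(3·√(π)) + 8·x/√(π) + 4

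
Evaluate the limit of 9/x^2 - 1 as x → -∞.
Evaluate the dominant behaviour as x → -∞; each term tends to a finite value or vanishes.
Limit = -1.

Final answer: -1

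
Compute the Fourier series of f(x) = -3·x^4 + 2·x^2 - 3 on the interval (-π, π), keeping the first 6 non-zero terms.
(-152 + 24·π^2)·cos(x) + (11 - 6·π^2)·cos(2·x) + (-8/3 + 8·π^2/3)·cos(3·x) + (17/16 - 3·π^2/2)·cos(4·x) + (-344/625 + 24·π^2/25)·cos(5·x) - 3·π^4/5 - 3 + 2·π^2/3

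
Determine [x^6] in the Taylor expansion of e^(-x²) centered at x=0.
Expand to order 6: e^(-x²) = -x^6/6 + x^4/2 - x^2 + 1 + O(x^7).
The coefficient of x^6 is -1/6.

Final answer: -1/6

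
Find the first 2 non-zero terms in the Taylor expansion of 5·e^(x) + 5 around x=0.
5·x + 10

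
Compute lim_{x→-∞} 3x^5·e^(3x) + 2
The product is a 0·∞ indeterminate form at x → -∞.
Rewrite the product as 3x^5 / e^(-3x) (an ∞/∞ form) and apply L'Hôpital, or use the standard hierarchy e^(3|x|) ≫ |x^5| as x → -∞.
The indeterminate product → 0, so the limit = 2.

Final answer: 2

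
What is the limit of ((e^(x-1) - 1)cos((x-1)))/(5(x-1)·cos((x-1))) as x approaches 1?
Both numerator and denominator → 0 as x → 1; this is a 0/0 indeterminate form.
Expand each to leading order near x = 1: numerator ~ (x - 1), denominator ~ 5·(x - 1).
The limit of the ratio is 1/5.

Final answer: 1/5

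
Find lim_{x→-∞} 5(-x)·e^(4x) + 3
The product is a 0·∞ indeterminate form at x → -∞.
Rewrite the product as 5(-x) / e^(-4x) (an ∞/∞ form) and apply L'Hôpital, or use the standard hierarchy e^(4|x|) ≫ |(-x)| as x → -∞.
The indeterminate product → 0, so the limit = 3.

Final answer: 3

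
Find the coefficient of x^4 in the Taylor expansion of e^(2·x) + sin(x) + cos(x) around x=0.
Expand to order 4: e^(2·x) + sin(x) + cos(x) = 17·x^4/24 + 7·x^3/6 + 3·x^2/2 + 3·x + 2 + O(x^5).
The coefficient of x^4 is 17/24.

Final answer: 17/24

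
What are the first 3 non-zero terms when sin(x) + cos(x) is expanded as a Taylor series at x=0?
-x^2/2 + x + 1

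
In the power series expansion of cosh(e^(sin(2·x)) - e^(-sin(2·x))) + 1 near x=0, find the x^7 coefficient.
Expand to order 7: cosh(e^(sin(2·x)) - e^(-sin(2·x))) + 1 = -512·x^6/45 + 32·x^4/3 + 8·x^2 + 2 + O(x^8).
The coefficient of x^7 is 0.

Final answer: 0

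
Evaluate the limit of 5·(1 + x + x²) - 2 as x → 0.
Direct substitution at x = 0 gives 3.

Final answer: 3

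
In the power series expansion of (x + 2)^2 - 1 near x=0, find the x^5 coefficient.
Expand to order 5: (x + 2)^2 - 1 = x^2 + 4·x + 3 + O(x^6).
The coefficient of x^5 is 0.

Final answer: 0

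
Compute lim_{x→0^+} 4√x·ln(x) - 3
The product is a 0·∞ indeterminate form at x → 0⁺.
Rewrite the product as 4·ln(x) / x^(-1/2) and apply L'Hôpital, or use the standard hierarchy x^(-1/2) ≫ |ln x| as x → 0⁺.
The indeterminate product → 0, so the limit = -3.

Final answer: -3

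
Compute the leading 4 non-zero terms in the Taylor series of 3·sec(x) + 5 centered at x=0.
61·x^6/240 + 5·x^4/8 + 3·x^2/2 + 8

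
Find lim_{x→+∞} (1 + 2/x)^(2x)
As x → +∞: write (1 + 2/x)^(2x) = ((1 + 2/x)^x)^2 → (e^2)^2 = e^4.
Limit = e^(4).

Final answer: e^(4)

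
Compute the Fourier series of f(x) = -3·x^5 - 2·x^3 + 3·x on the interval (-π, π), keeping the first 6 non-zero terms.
(-690 - 6·π^4 + 116·π^2)·sin(x) + (-13·π^2 + 33/2 + 3·π^4)·sin(2·x) + (-2·π^4 - 2/27 + 28·π^2/9)·sin(3·x) + (-7·π^2/8 - 75/64 + 3·π^4/2)·sin(4·x) + (-6·π^4/5 + 726/625 + 4·π^2/25)·sin(5·x) + (-55/54 + π^2/9 + π^4)·sin(6·x)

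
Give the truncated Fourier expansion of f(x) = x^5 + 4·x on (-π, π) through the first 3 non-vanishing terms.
(-40·π^2 + 2·π^4 + 248)·sin(x) + (-π^4 - 23/2 + 5·π^2)·sin(2·x) + (-40·π^2/27 + 296/81 + 2·π^4/3)·sin(3·x)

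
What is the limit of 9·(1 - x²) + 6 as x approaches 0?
Direct substitution at x = 0 gives 15.

Final answer: 15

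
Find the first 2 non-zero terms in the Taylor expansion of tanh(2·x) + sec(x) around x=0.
2·x + 1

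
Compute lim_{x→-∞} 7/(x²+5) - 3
Evaluate the dominant behaviour as x → -∞; each term tends to a finite value or vanishes.
Limit = -3.

Final answer: -3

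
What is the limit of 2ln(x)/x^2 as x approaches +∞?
This is an ∞/∞ indeterminate form as x → +∞.
The polynomial denominator x^2 dominates the logarithmic numerator (any positive power of x ≫ ln(x) as x → ∞), so the quotient → 0.
Limit = 0.

Final answer: 0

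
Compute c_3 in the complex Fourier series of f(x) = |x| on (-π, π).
Compute the real Fourier coefficients first: a_3 = -4/(9·π), b_3 = 0.
Then c_3 = (a_3 − i·b_3)/2 = -2/(9·π).

Final answer: -2/(9·π)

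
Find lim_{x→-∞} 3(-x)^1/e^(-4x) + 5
The quotient is an ∞/∞ indeterminate form as x → -∞.
Compare growth rates of the dominant terms (exponentials ≫ polynomials ≫ logarithms), or apply L'Hôpital's rule; the quotient → 0.
Adding the constant: 0 + 5 = 5. Limit = 5.

Final answer: 5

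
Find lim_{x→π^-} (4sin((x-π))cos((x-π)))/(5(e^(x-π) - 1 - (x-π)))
Both numerator and denominator → 0 as x → π^-; this is a 0/0 indeterminate form.
Expand each to leading order near x = π: numerator ~ 4·(x - π), denominator ~ 5·(x - π)^2/2.
The limit of the ratio is -∞.

Final answer: -∞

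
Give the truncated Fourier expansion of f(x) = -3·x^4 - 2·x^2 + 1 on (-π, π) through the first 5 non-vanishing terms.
(-136 + 24·π^2)·cos(x) + (7 - 6·π^2)·cos(2·x) + (-8/9 + 8·π^2/3)·cos(3·x) + (1/16 - 3·π^2/2)·cos(4·x) - 3·π^4/5 - 2·π^2/3 + 1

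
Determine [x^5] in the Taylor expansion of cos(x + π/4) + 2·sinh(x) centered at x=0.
Expand to order 5: cos(x + π/4) + 2·sinh(x) = x^5·(1/60 - √(2)/240) + √(2)·x^4/48 + x^3·(√(2)/12 + 1/3) - √(2)·x^2/4 + x·(2 - √(2)/2) + √(2)/2 + O(x^6).
The coefficient of x^5 is 1/60 - √(2)/240.

Final answer: 1/60 - √(2)/240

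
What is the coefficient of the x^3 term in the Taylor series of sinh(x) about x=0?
Expand to order 3: sinh(x) = x^3/6 + x + O(x^4).
The coefficient of x^3 is 1/6.

Final answer: 1/6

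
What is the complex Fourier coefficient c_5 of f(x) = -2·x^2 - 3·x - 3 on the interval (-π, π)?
Compute the real Fourier coefficients first: a_5 = 8/25, b_5 = -6/5.
Then c_5 = (a_5 − i·b_5)/2 = 4/25 + 3·i/5.

Final answer: 4/25 + 3·i/5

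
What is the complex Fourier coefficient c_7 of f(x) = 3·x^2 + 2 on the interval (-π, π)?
Compute the real Fourier coefficients first: a_7 = -12/49, b_7 = 0.
Then c_7 = (a_7 − i·b_7)/2 = -6/49.

Final answer: -6/49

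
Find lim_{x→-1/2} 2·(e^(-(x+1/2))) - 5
Direct substitution at x = -1/2 gives -3.

Final answer: -3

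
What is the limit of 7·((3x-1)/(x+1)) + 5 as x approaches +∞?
Evaluate the dominant behaviour as x → +∞; each term tends to a finite value or vanishes.
Limit = 26.

Final answer: 26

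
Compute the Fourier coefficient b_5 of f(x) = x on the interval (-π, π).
b_5 = (1/π) ∫_{-π}^{π} f(x)·sin(5x) dx.
Evaluate the integral (use parity and integration by parts as needed): b_5 = 2/5.

Final answer: 2/5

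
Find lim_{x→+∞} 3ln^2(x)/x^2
This is an ∞/∞ indeterminate form as x → +∞.
The polynomial denominator x^2 dominates the logarithmic numerator (any positive power of x ≫ ln^2(x) as x → ∞), so the quotient → 0.
Limit = 0.

Final answer: 0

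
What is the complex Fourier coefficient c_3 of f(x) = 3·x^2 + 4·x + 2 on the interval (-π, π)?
Compute the real Fourier coefficients first: a_3 = -4/3, b_3 = 8/3.
Then c_3 = (a_3 − i·b_3)/2 = -2/3 - 4·i/3.

Final answer: -2/3 - 4·i/3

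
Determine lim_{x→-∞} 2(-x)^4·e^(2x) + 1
The product is a 0·∞ indeterminate form at x → -∞.
Rewrite the product as 2(-x)^4 / e^(-2x) (an ∞/∞ form) and apply L'Hôpital, or use the standard hierarchy e^(2|x|) ≫ |(-x)^4| as x → -∞.
The indeterminate product → 0, so the limit = 1.

Final answer: 1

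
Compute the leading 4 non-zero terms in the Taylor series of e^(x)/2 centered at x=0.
x^3/12 + x^2/4 + x/2 + 1/2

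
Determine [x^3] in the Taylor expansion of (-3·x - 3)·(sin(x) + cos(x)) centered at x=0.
Expand to order 3: (-3·x - 3)·(sin(x) + cos(x)) = 2·x^3 - 3·x^2/2 - 6·x - 3 + O(x^4).
The coefficient of x^3 is 2.

Final answer: 2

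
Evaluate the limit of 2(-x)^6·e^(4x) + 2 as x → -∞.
The product is a 0·∞ indeterminate form at x → -∞.
Rewrite the product as 2(-x)^6 / e^(-4x) (an ∞/∞ form) and apply L'Hôpital, or use the standard hierarchy e^(4|x|) ≫ |(-x)^6| as x → -∞.
The indeterminate product → 0, so the limit = 2.

Final answer: 2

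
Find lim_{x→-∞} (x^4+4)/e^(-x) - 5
The quotient is an ∞/∞ indeterminate form as x → -∞.
Compare growth rates of the dominant terms (exponentials ≫ polynomials ≫ logarithms), or apply L'Hôpital's rule; the quotient → 0.
Adding the constant: 0 - 5 = -5. Limit = -5.

Final answer: -5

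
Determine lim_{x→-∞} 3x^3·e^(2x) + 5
The product is a 0·∞ indeterminate form at x → -∞.
Rewrite the product as 3x^3 / e^(-2x) (an ∞/∞ form) and apply L'Hôpital, or use the standard hierarchy e^(2|x|) ≫ |x^3| as x → -∞.
The indeterminate product → 0, so the limit = 5.

Final answer: 5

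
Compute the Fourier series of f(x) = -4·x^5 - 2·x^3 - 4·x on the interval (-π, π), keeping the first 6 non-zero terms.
(-944 - 8·π^4 + 156·π^2)·sin(x) + (-18·π^2 + 31 + 4·π^4)·sin(2·x) + (-8·π^4/3 - 464/81 + 124·π^2/27)·sin(3·x) + (-3·π^2/2 + 41/16 + 2·π^4)·sin(4·x) + (-8·π^4/5 - 1072/625 + 12·π^2/25)·sin(5·x) + (-2·π^2/27 + 109/81 + 4·π^4/3)·sin(6·x)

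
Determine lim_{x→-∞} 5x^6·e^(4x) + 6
The product is a 0·∞ indeterminate form at x → -∞.
Rewrite the product as 5x^6 / e^(-4x) (an ∞/∞ form) and apply L'Hôpital, or use the standard hierarchy e^(4|x|) ≫ |x^6| as x → -∞.
The indeterminate product → 0, so the limit = 6.

Final answer: 6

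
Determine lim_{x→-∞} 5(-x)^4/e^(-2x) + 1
The quotient is an ∞/∞ indeterminate form as x → -∞.
Compare growth rates of the dominant terms (exponentials ≫ polynomials ≫ logarithms), or apply L'Hôpital's rule; the quotient → 0.
Adding the constant: 0 + 1 = 1. Limit = 1.

Final answer: 1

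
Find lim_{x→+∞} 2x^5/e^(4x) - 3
The quotient is an ∞/∞ indeterminate form as x → +∞.
The exponential denominator e^(4x) dominates the polynomial numerator (e^x ≫ x^5 as x → ∞), so the quotient → 0.
Adding the constant: 0 - 3 = -3. Limit = -3.

Final answer: -3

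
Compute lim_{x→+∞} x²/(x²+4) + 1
Evaluate the dominant behaviour as x → +∞; each term tends to a finite value or vanishes.
Limit = 2.

Final answer: 2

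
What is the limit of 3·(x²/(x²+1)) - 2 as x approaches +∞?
Evaluate the dominant behaviour as x → +∞; each term tends to a finite value or vanishes.
Limit = 1.

Final answer: 1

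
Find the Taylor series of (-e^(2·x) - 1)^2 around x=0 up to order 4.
12·x^4 + 40·x^3/3 + 12·x^2 + 8·x + 4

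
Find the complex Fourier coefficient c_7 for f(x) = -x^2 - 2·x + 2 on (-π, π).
Compute the real Fourier coefficients first: a_7 = 4/49, b_7 = -4/7.
Then c_7 = (a_7 − i·b_7)/2 = 2/49 + 2·i/7.

Final answer: 2/49 + 2·i/7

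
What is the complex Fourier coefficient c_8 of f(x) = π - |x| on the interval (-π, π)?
Compute the real Fourier coefficients first: a_8 = 0, b_8 = 0.
Then c_8 = (a_8 − i·b_8)/2 = 0.

Final answer: 0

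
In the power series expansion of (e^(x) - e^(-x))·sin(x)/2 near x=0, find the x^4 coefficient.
Expand to order 4: (e^(x) - e^(-x))·sin(x)/2 = x^2 + O(x^5).
The coefficient of x^4 is 0.

Final answer: 0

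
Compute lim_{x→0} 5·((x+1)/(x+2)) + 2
Direct substitution at x = 0 gives 9/2.

Final answer: 9/2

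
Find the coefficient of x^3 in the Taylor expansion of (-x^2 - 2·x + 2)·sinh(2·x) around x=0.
Expand to order 3: (-x^2 - 2·x + 2)·sinh(2·x) = 2·x^3/3 - 4·x^2 + 4·x + O(x^4).
The coefficient of x^3 is 2/3.

Final answer: 2/3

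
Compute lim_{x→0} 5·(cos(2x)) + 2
Direct substitution at x = 0 gives 7.

Final answer: 7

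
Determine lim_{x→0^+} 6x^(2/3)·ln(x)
This is a 0·∞ indeterminate form at x → 0⁺.
Rewrite the product as 6·ln(x) / x^(-2/3) and apply L'Hôpital, or use the standard hierarchy x^(-2/3) ≫ |ln x| as x → 0⁺.
The indeterminate product → 0, so the limit = 0.

Final answer: 0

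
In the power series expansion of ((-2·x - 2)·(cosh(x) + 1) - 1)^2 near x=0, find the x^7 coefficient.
Expand to order 7: ((-2·x - 2)·(cosh(x) + 1) - 1)^2 = 23·x^7/60 + 67·x^6/36 + 7·x^5/2 + 59·x^4/6 + 18·x^3 + 26·x^2 + 40·x + 25 + O(x^8).
The coefficient of x^7 is 23/60.

Final answer: 23/60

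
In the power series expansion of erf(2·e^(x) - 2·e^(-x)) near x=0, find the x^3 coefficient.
-124/(3·√(π))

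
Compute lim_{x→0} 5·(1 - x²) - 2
Direct substitution at x = 0 gives 3.

Final answer: 3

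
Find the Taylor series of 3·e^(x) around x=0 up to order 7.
x^7/1680 + x^6/240 + x^5/40 + x^4/8 + x^3/2 + 3·x^2/2 + 3·x + 3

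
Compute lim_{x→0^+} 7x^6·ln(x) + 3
The product is a 0·∞ indeterminate form at x → 0⁺.
Rewrite the product as 7·ln(x) / x^(-6) and apply L'Hôpital, or use the standard hierarchy x^(-6) ≫ |ln x| as x → 0⁺.
The indeterminate product → 0, so the limit = 3.

Final answer: 3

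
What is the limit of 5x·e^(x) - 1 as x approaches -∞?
The product is a 0·∞ indeterminate form at x → -∞.
Rewrite the product as 5x / e^(-x) (an ∞/∞ form) and apply L'Hôpital, or use the standard hierarchy e^(|x|) ≫ |x| as x → -∞.
The indeterminate product → 0, so the limit = -1.

Final answer: -1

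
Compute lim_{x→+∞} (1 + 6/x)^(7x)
As x → +∞: write (1 + 6/x)^(7x) = ((1 + 6/x)^x)^7 → (e^6)^7 = e^42.
Limit = e^(42).

Final answer: e^(42)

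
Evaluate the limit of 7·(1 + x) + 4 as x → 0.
Direct substitution at x = 0 gives 11.

Final answer: 11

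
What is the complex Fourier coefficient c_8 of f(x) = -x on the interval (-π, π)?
Compute the real Fourier coefficients first: a_8 = 0, b_8 = 1/4.
Then c_8 = (a_8 − i·b_8)/2 = -i/8.

Final answer: -i/8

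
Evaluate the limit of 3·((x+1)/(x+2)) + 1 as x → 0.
Direct substitution at x = 0 gives 5/2.

Final answer: 5/2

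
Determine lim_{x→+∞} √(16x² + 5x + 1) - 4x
As x → +∞: multiply by the conjugate to get (5x+1)/(√(16x²+5x+1)+4x); the denominator ~ 8x, so the limit is 5/8.
Limit = 5/8.

Final answer: 5/8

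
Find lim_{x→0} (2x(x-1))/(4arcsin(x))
Both numerator and denominator → 0 as x → 0; this is a 0/0 indeterminate form.
Expand each to leading order near x = 0: numerator ~ -2·x, denominator ~ 4·x.
The limit of the ratio is -1/2.

Final answer: -1/2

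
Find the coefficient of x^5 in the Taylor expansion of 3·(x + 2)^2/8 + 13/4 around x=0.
Expand to order 5: 3·(x + 2)^2/8 + 13/4 = 3·x^2/8 + 3·x/2 + 19/4 + O(x^6).
The coefficient of x^5 is 0.

Final answer: 0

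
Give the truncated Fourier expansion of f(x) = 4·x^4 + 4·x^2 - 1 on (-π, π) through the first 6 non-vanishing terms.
(176 - 32·π^2)·cos(x) + (-8 + 8·π^2)·cos(2·x) + (16/27 - 32·π^2/9)·cos(3·x) + (1/4 + 2·π^2)·cos(4·x) + (-32·π^2/25 - 208/625)·cos(5·x) - 1 + 4·π^2/3 + 4·π^4/5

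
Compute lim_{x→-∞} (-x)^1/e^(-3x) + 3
The quotient is an ∞/∞ indeterminate form as x → -∞.
Compare growth rates of the dominant terms (exponentials ≫ polynomials ≫ logarithms), or apply L'Hôpital's rule; the quotient → 0.
Adding the constant: 0 + 3 = 3. Limit = 3.

Final answer: 3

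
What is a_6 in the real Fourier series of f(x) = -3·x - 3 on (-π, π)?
a_6 = (1/π) ∫_{-π}^{π} f(x)·cos(6x) dx.
Evaluate the integral (use parity and integration by parts as needed): a_6 = 0.

Final answer: 0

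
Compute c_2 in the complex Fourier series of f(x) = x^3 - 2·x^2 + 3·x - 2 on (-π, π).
Compute the real Fourier coefficients first: a_2 = -2, b_2 = -π^2 - 3/2.
Then c_2 = (a_2 − i·b_2)/2 = -1 + 3·i/4 + i·π^2/2.

Final answer: -1 + 3·i/4 + i·π^2/2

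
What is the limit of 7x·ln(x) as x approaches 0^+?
This is a 0·∞ indeterminate form at x → 0⁺.
Rewrite the product as 7·ln(x) / x^(-1) and apply L'Hôpital, or use the standard hierarchy x^(-1) ≫ |ln x| as x → 0⁺.
The indeterminate product → 0, so the limit = 0.

Final answer: 0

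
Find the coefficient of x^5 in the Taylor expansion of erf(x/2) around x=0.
Expand to order 5: erf(x/2) = x^5/(160·√(π)) - x^3/(12·√(π)) + x/√(π) + O(x^6).
The coefficient of x^5 is 1/(160·√(π)).

Final answer: 1/(160·√(π))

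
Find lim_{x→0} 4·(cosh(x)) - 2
Direct substitution at x = 0 gives 2.

Final answer: 2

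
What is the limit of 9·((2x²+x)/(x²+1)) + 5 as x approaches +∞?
Evaluate the dominant behaviour as x → +∞; each term tends to a finite value or vanishes.
Limit = 23.

Final answer: 23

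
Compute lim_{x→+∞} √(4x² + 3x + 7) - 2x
As x → +∞: multiply by the conjugate to get (3x+7)/(√(4x²+3x+7)+2x); the denominator ~ 4x, so the limit is 3/4.
Limit = 3/4.

Final answer: 3/4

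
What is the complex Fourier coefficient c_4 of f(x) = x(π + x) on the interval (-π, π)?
Compute the real Fourier coefficients first: a_4 = 1/4, b_4 = -π/2.
Then c_4 = (a_4 − i·b_4)/2 = 1/8 + i·π/4.

Final answer: 1/8 + i·π/4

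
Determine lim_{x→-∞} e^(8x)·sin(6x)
Evaluate the dominant behaviour as x → -∞; each term tends to a finite value or vanishes.
Limit = 0.

Final answer: 0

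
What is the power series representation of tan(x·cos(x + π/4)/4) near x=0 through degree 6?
131·√(2)·x^6/61440 + 147·√(2)·x^5/20480 + 13·√(2)·x^4/768 - 47·√(2)·x^3/768 - √(2)·x^2/8 + √(2)·x/8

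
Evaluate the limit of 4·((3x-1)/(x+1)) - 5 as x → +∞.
Evaluate the dominant behaviour as x → +∞; each term tends to a finite value or vanishes.
Limit = 7.

Final answer: 7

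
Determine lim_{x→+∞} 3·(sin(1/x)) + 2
Evaluate the dominant behaviour as x → +∞; each term tends to a finite value or vanishes.
Limit = 2.

Final answer: 2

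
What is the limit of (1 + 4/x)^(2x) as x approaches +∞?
As x → +∞: write (1 + 4/x)^(2x) = ((1 + 4/x)^x)^2 → (e^4)^2 = e^8.
Limit = e^(8).

Final answer: e^(8)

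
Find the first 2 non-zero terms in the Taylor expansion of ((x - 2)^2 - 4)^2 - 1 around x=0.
16·x^2 - 1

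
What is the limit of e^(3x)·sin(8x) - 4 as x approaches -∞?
Evaluate the dominant behaviour as x → -∞; each term tends to a finite value or vanishes.
Limit = -4.

Final answer: -4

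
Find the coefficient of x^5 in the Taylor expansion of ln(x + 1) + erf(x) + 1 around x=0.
Expand to order 5: ln(x + 1) + erf(x) + 1 = x^5·(1/(5·√(π)) + 1/5) - x^4/4 + x^3·(1/3 - 2/(3·√(π))) - x^2/2 + x·(1 + 2/√(π)) + 1 + O(x^6).
The coefficient of x^5 is 1/(5·√(π)) + 1/5.

Final answer: 1/(5·√(π)) + 1/5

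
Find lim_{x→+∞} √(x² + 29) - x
This is an ∞ − ∞ indeterminate form.
Multiply and divide by the conjugate √(x²+29) + x; the x² terms cancel, leaving 29/(√(x²+29)+x) → 0.
Limit = 0.

Final answer: 0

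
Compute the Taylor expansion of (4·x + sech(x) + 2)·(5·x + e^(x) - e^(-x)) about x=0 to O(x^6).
161·x^5/120 + 4·x^4/3 - 5·x^3/2 + 28·x^2 + 21·x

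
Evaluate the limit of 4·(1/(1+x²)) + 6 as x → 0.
Direct substitution at x = 0 gives 10.

Final answer: 10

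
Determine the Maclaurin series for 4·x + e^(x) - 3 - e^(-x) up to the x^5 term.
x^5/60 + x^3/3 + 6·x - 3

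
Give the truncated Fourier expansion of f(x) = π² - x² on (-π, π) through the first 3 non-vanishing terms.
4·cos(x) - cos(2·x) + 2·π^2/3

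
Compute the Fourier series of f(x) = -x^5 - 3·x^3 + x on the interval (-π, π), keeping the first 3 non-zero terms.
(-202 - 2·π^4 + 34·π^2)·sin(x) + (-2·π^2 + 2 + π^4)·sin(2·x) + (-2·π^4/3 - 14·π^2/27 + 82/81)·sin(3·x)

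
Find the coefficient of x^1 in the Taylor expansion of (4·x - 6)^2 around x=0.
Expand to order 1: (4·x - 6)^2 = 36 - 48·x + O(x^2).
The coefficient of x^1 is -48.

Final answer: -48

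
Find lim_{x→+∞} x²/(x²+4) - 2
Evaluate the dominant behaviour as x → +∞; each term tends to a finite value or vanishes.
Limit = -1.

Final answer: -1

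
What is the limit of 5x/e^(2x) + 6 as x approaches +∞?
The quotient is an ∞/∞ indeterminate form as x → +∞.
The exponential denominator e^(2x) dominates the polynomial numerator (e^x ≫ x as x → ∞), so the quotient → 0.
Adding the constant: 0 + 6 = 6. Limit = 6.

Final answer: 6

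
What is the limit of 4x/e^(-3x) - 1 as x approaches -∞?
The quotient is an ∞/∞ indeterminate form as x → -∞.
Compare growth rates of the dominant terms (exponentials ≫ polynomials ≫ logarithms), or apply L'Hôpital's rule; the quotient → 0.
Adding the constant: 0 - 1 = -1. Limit = -1.

Final answer: -1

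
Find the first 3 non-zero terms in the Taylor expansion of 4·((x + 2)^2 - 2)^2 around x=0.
80·x^2 + 64·x + 16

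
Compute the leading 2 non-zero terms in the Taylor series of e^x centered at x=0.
x + 1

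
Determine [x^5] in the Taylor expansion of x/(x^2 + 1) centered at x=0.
Expand to order 5: x/(x^2 + 1) = x^5 - x^3 + x + O(x^6).
The coefficient of x^5 is 1.

Final answer: 1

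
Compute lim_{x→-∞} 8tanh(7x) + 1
Evaluate the dominant behaviour as x → -∞; each term tends to a finite value or vanishes.
Limit = -7.

Final answer: -7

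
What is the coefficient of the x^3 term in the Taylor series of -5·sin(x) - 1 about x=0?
Expand to order 3: -5·sin(x) - 1 = 5·x^3/6 - 5·x - 1 + O(x^4).
The coefficient of x^3 is 5/6.

Final answer: 5/6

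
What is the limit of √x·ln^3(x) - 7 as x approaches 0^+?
The product is a 0·∞ indeterminate form at x → 0⁺.
Rewrite the product as ln^3(x) / x^(-1/2) and apply L'Hôpital, or use the standard hierarchy x^(-1/2) ≫ |ln x|^3 as x → 0⁺.
The indeterminate product → 0, so the limit = -7.

Final answer: -7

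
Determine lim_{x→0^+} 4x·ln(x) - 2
The product is a 0·∞ indeterminate form at x → 0⁺.
Rewrite the product as 4·ln(x) / x^(-1) and apply L'Hôpital, or use the standard hierarchy x^(-1) ≫ |ln x| as x → 0⁺.
The indeterminate product → 0, so the limit = -2.

Final answer: -2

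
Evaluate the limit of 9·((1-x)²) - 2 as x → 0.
Direct substitution at x = 0 gives 7.

Final answer: 7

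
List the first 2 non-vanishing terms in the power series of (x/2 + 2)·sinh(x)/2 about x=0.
x^2/4 + x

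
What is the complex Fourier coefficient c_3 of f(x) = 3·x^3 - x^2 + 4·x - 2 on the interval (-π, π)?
Compute the real Fourier coefficients first: a_3 = 4/9, b_3 = 4/3 + 2·π^2.
Then c_3 = (a_3 − i·b_3)/2 = 2/9 - i·π^2 - 2·i/3.

Final answer: 2/9 - i·π^2 - 2·i/3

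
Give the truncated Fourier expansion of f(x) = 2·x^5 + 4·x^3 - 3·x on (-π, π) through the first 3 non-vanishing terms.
(-72·π^2 + 4·π^4 + 426)·sin(x) + (-2·π^4 - 6 + 6·π^2)·sin(2·x) + (-8·π^2/27 - 146/81 + 4·π^4/3)·sin(3·x)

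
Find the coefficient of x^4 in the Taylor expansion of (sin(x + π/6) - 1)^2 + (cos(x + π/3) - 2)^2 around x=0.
Expand to order 4: (sin(x + π/6) - 1)^2 + (cos(x + π/3) - 2)^2 = -11·x^4/24 - √(3)·x^3/6 + 5·x^2/2 + √(3)·x + 5/2 + O(x^5).
The coefficient of x^4 is -11/24.

Final answer: -11/24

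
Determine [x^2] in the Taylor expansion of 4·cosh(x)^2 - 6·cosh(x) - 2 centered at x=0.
Expand to order 2: 4·cosh(x)^2 - 6·cosh(x) - 2 = x^2 - 4 + O(x^3).
The coefficient of x^2 is 1.

Final answer: 1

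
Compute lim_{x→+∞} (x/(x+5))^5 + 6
As x → +∞: x/(x+5) = 1/(1 + 5/x) → 1, and the 5th power of a limit-1 base also → 1; with the additive constant, 1 + 6 = 7.
Limit = 7.

Final answer: 7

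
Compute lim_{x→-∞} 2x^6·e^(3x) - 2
The product is a 0·∞ indeterminate form at x → -∞.
Rewrite the product as 2x^6 / e^(-3x) (an ∞/∞ form) and apply L'Hôpital, or use the standard hierarchy e^(3|x|) ≫ |x^6| as x → -∞.
The indeterminate product → 0, so the limit = -2.

Final answer: -2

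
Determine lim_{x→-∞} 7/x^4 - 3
Evaluate the dominant behaviour as x → -∞; each term tends to a finite value or vanishes.
Limit = -3.

Final answer: -3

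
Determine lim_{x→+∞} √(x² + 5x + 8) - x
As x → +∞: multiply by the conjugate to get (5x+8)/(√(x²+5x+8)+x); the denominator ~ 2x, so the limit is 5/2.
Limit = 5/2.

Final answer: 5/2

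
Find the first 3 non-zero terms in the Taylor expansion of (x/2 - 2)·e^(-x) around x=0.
-3·x^2/2 + 5·x/2 - 2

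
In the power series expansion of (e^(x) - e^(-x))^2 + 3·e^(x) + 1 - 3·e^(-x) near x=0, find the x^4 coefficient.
4/3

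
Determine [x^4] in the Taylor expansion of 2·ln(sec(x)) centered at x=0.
Expand to order 4: 2·ln(sec(x)) = x^4/6 + x^2 + O(x^5).
The coefficient of x^4 is 1/6.

Final answer: 1/6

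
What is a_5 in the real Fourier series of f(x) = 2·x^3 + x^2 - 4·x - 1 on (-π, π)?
a_5 = (1/π) ∫_{-π}^{π} f(x)·cos(5x) dx.
Evaluate the integral (use parity and integration by parts as needed): a_5 = -4/25.

Final answer: -4/25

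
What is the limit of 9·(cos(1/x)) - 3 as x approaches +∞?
Evaluate the dominant behaviour as x → +∞; each term tends to a finite value or vanishes.
Limit = 6.

Final answer: 6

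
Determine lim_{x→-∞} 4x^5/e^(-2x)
This is an ∞/∞ indeterminate form as x → -∞.
Compare growth rates of the dominant terms (exponentials ≫ polynomials ≫ logarithms), or apply L'Hôpital's rule; the quotient → 0.
Limit = 0.

Final answer: 0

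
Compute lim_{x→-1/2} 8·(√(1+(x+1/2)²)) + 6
Direct substitution at x = -1/2 gives 14.

Final answer: 14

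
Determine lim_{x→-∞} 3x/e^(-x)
This is an ∞/∞ indeterminate form as x → -∞.
Compare growth rates of the dominant terms (exponentials ≫ polynomials ≫ logarithms), or apply L'Hôpital's rule; the quotient → 0.
Limit = 0.

Final answer: 0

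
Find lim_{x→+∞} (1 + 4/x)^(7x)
As x → +∞: write (1 + 4/x)^(7x) = ((1 + 4/x)^x)^7 → (e^4)^7 = e^28.
Limit = e^(28).

Final answer: e^(28)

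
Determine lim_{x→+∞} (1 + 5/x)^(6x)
As x → +∞: write (1 + 5/x)^(6x) = ((1 + 5/x)^x)^6 → (e^5)^6 = e^30.
Limit = e^(30).

Final answer: e^(30)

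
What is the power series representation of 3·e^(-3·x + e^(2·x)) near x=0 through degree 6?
1373·e·x^6/240 + 71·e·x^5/40 + 57·e·x^4/8 - 5·e·x^3/2 + 15·e·x^2/2 - 3·e·x + 3·e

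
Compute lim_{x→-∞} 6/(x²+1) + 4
Evaluate the dominant behaviour as x → -∞; each term tends to a finite value or vanishes.
Limit = 4.

Final answer: 4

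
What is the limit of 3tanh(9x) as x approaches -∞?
Evaluate the dominant behaviour as x → -∞; each term tends to a finite value or vanishes.
Limit = -3.

Final answer: -3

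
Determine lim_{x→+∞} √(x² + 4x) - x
This is an ∞ − ∞ indeterminate form.
Multiply and divide by the conjugate √(x²+4x) + x; the x² terms cancel, leaving (4x)/(√(x²+4x)+x) → 4/2 = 2.
Limit = 2.

Final answer: 2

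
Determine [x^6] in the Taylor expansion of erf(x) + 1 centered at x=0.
Expand to order 6: erf(x) + 1 = x^5/(5·√(π)) - 2·x^3/(3·√(π)) + 2·x/√(π) + 1 + O(x^7).
The coefficient of x^6 is 0.

Final answer: 0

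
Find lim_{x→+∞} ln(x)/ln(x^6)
This is an ∞/∞ indeterminate form as x → +∞.
Write ln(x^6) = 6·ln(x), reducing the quotient to 1/6.
Limit = 1/6.

Final answer: 1/6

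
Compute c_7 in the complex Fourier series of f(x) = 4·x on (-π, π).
Compute the real Fourier coefficients first: a_7 = 0, b_7 = 8/7.
Then c_7 = (a_7 − i·b_7)/2 = -4·i/7.

Final answer: -4·i/7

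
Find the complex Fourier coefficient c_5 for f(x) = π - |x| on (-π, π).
Compute the real Fourier coefficients first: a_5 = 4/(25·π), b_5 = 0.
Then c_5 = (a_5 − i·b_5)/2 = 2/(25·π).

Final answer: 2/(25·π)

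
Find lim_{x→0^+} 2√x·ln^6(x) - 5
The product is a 0·∞ indeterminate form at x → 0⁺.
Rewrite the product as 2·ln^6(x) / x^(-1/2) and apply L'Hôpital, or use the standard hierarchy x^(-1/2) ≫ |ln x|^6 as x → 0⁺.
The indeterminate product → 0, so the limit = -5.

Final answer: -5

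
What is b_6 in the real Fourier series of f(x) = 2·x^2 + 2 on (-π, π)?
b_6 = (1/π) ∫_{-π}^{π} f(x)·sin(6x) dx.
Evaluate the integral (use parity and integration by parts as needed): b_6 = 0.

Final answer: 0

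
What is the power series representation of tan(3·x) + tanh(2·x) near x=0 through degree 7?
35003·x^7/315 + 110·x^5/3 + 19·x^3/3 + 5·x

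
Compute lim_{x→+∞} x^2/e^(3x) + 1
The quotient is an ∞/∞ indeterminate form as x → +∞.
The exponential denominator e^(3x) dominates the polynomial numerator (e^x ≫ x^2 as x → ∞), so the quotient → 0.
Adding the constant: 0 + 1 = 1. Limit = 1.

Final answer: 1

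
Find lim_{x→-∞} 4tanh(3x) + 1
Evaluate the dominant behaviour as x → -∞; each term tends to a finite value or vanishes.
Limit = -3.

Final answer: -3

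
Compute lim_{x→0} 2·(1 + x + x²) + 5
Direct substitution at x = 0 gives 7.

Final answer: 7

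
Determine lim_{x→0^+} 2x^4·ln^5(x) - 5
The product is a 0·∞ indeterminate form at x → 0⁺.
Rewrite the product as 2·ln^5(x) / x^(-4) and apply L'Hôpital, or use the standard hierarchy x^(-4) ≫ |ln x|^5 as x → 0⁺.
The indeterminate product → 0, so the limit = -5.

Final answer: -5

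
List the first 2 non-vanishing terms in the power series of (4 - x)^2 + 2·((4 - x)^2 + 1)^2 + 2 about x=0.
596 - 552·x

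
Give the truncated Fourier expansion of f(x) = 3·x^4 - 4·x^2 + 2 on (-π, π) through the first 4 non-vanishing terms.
(160 - 24·π^2)·cos(x) + (-13 + 6·π^2)·cos(2·x) + (32/9 - 8·π^2/3)·cos(3·x) - 4·π^2/3 + 2 + 3·π^4/5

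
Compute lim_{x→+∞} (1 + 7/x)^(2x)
As x → +∞: write (1 + 7/x)^(2x) = ((1 + 7/x)^x)^2 → (e^7)^2 = e^14.
Limit = e^(14).

Final answer: e^(14)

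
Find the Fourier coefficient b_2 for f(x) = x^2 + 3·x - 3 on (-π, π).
b_2 = (1/π) ∫_{-π}^{π} f(x)·sin(2x) dx.
Evaluate the integral (use parity and integration by parts as needed): b_2 = -3.

Final answer: -3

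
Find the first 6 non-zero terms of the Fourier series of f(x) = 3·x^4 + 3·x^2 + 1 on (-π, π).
(132 - 24·π^2)·cos(x) + (-6 + 6·π^2)·cos(2·x) + (4/9 - 8·π^2/3)·cos(3·x) + (3/16 + 3·π^2/2)·cos(4·x) + (-24·π^2/25 - 156/625)·cos(5·x) + 1 + π^2 + 3·π^4/5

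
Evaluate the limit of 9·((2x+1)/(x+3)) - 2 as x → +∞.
Evaluate the dominant behaviour as x → +∞; each term tends to a finite value or vanishes.
Limit = 16.

Final answer: 16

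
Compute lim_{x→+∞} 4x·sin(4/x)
As x → +∞: let u = 4/x → 0⁺; then 4·x·sin(4/x) = 4·4·sin(u)/u → 4·4·1 = 16.
Limit = 16.

Final answer: 16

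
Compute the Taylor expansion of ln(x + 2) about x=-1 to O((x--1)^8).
(x + 1) - (x + 1)^2/2 + (x + 1)^3/3 - (x + 1)^4/4 + (x + 1)^5/5 - (x + 1)^6/6 + (x + 1)^7/7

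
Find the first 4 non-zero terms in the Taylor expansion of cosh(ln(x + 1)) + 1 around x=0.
x^4/2 - x^3/2 + x^2/2 + 2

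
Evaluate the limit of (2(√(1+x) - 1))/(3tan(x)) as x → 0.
Both numerator and denominator → 0 as x → 0; this is a 0/0 indeterminate form.
Expand each to leading order near x = 0: numerator ~ x, denominator ~ 3·x.
The limit of the ratio is 1/3.

Final answer: 1/3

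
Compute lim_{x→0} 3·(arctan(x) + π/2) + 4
Direct substitution at x = 0 gives 4 + 3·π/2.

Final answer: 4 + 3·π/2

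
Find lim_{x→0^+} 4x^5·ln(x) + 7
The product is a 0·∞ indeterminate form at x → 0⁺.
Rewrite the product as 4·ln(x) / x^(-5) and apply L'Hôpital, or use the standard hierarchy x^(-5) ≫ |ln x| as x → 0⁺.
The indeterminate product → 0, so the limit = 7.

Final answer: 7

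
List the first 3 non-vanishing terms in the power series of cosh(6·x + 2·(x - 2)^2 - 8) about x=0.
-4·x^3 + 2·x^2 + 1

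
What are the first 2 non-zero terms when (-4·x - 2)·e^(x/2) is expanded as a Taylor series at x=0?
-5·x - 2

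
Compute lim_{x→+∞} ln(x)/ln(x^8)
This is an ∞/∞ indeterminate form as x → +∞.
Write ln(x^8) = 8·ln(x), reducing the quotient to 1/8.
Limit = 1/8.

Final answer: 1/8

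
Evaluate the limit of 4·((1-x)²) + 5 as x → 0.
Direct substitution at x = 0 gives 9.

Final answer: 9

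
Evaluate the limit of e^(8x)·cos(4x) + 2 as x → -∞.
Evaluate the dominant behaviour as x → -∞; each term tends to a finite value or vanishes.
Limit = 2.

Final answer: 2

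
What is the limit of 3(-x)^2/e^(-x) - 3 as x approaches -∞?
The quotient is an ∞/∞ indeterminate form as x → -∞.
Compare growth rates of the dominant terms (exponentials ≫ polynomials ≫ logarithms), or apply L'Hôpital's rule; the quotient → 0.
Adding the constant: 0 - 3 = -3. Limit = -3.

Final answer: -3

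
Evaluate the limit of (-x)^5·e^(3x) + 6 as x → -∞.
The product is a 0·∞ indeterminate form at x → -∞.
Rewrite the product as (-x)^5 / e^(-3x) (an ∞/∞ form) and apply L'Hôpital, or use the standard hierarchy e^(3|x|) ≫ |(-x)^5| as x → -∞.
The indeterminate product → 0, so the limit = 6.

Final answer: 6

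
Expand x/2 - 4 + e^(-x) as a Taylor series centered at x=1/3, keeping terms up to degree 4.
(6 - 23·e^(1/3))·e^(-1/3)/6 + (-2 + e^(1/3))·e^(-1/3)·(x - 1/3)/2 + e^(-1/3)·(x - 1/3)^2/2 - e^(-1/3)·(x - 1/3)^3/6 + e^(-1/3)·(x - 1/3)^4/24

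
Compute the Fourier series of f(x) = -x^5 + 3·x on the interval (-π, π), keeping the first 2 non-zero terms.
(-234 - 2·π^4 + 40·π^2)·sin(x) + (-5·π^2 + 9/2 + π^4)·sin(2·x)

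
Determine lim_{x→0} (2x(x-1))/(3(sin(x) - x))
Both numerator and denominator → 0 as x → 0; this is a 0/0 indeterminate form.
Expand each to leading order near x = 0: numerator ~ -2·x, denominator ~ -x^3/2.
The limit of the ratio is ∞.

Final answer: ∞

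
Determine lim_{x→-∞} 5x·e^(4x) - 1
The product is a 0·∞ indeterminate form at x → -∞.
Rewrite the product as 5x / e^(-4x) (an ∞/∞ form) and apply L'Hôpital, or use the standard hierarchy e^(4|x|) ≫ |x| as x → -∞.
The indeterminate product → 0, so the limit = -1.

Final answer: -1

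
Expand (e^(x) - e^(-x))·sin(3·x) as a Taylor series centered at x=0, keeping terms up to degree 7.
13·x^6/5 - 8·x^4 + 6·x^2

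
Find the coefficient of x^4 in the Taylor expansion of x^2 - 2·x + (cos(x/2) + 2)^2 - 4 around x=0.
Expand to order 4: x^2 - 2·x + (cos(x/2) + 2)^2 - 4 = x^4/32 + x^2/4 - 2·x + 5 + O(x^5).
The coefficient of x^4 is 1/32.

Final answer: 1/32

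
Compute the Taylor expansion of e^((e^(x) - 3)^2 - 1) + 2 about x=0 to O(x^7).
-85·x^6·e^(3)/72 + 61·x^5·e^(3)/60 + 9·x^4·e^(3)/4 - 19·x^3·e^(3)/3 + 7·x^2·e^(3) - 4·x·e^(3) + 2 + e^(3)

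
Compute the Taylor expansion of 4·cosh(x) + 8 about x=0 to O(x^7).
x^6/180 + x^4/6 + 2·x^2 + 12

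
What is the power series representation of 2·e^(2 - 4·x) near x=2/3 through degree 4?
2·e^(-2/3) - 8·e^(-2/3)·(x - 2/3) + 16·e^(-2/3)·(x - 2/3)^2 - 64·e^(-2/3)·(x - 2/3)^3/3 + 64·e^(-2/3)·(x - 2/3)^4/3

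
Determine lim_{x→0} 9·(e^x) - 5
Direct substitution at x = 0 gives 4.

Final answer: 4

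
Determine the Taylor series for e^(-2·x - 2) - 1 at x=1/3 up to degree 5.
(1 - e^(8/3))·e^(-8/3) - 2·e^(-8/3)·(x - 1/3) + 2·e^(-8/3)·(x - 1/3)^2 - 4·e^(-8/3)·(x - 1/3)^3/3 + 2·e^(-8/3)·(x - 1/3)^4/3 - 4·e^(-8/3)·(x - 1/3)^5/15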